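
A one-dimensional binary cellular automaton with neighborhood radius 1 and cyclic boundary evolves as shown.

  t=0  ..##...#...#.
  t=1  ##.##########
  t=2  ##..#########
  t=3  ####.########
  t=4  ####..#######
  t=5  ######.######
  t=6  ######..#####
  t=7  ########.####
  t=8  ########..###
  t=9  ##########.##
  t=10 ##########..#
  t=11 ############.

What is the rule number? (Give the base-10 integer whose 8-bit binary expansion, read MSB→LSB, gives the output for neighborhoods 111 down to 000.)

215

  ###|#  b7=1 t=1,i=0
  ##.|#  b6=1 t=0,i=3
  #.#|.  b5=0 t=1,i=2
  #..|#  b4=1 t=0,i=4
  .##|.  b3=0 t=0,i=2
  .#.|#  b2=1 t=0,i=7
  ..#|#  b1=1 t=0,i=1
  ...|#  b0=1 t=0,i=0
  bits 11010111 = 215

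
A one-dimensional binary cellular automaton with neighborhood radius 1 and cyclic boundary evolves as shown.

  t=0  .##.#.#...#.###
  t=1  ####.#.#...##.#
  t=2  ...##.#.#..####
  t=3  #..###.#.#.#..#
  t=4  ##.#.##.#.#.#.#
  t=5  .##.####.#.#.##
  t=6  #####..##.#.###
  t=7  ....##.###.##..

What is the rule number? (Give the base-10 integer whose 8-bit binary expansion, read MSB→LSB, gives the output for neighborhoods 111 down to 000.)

120

  ###|.  b7=0 t=0,i=13
  ##.|#  b6=1 t=0,i=2
  #.#|#  b5=1 t=0,i=0
  #..|#  b4=1 t=0,i=7
  .##|#  b3=1 t=0,i=1
  .#.|.  b2=0 t=0,i=4
  ..#|.  b1=0 t=0,i=9
  ...|.  b0=0 t=0,i=8
  bits 01111000 = 120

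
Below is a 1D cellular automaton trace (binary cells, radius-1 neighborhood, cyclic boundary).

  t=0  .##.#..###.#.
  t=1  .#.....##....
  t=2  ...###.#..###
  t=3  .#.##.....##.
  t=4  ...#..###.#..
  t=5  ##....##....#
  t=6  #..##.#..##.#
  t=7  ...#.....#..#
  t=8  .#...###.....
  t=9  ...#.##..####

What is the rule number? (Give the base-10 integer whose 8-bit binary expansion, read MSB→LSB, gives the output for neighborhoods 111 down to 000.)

137

  nb ###: next=#  (t=0,i=8, bit7=1)
  nb ##.: next=.  (t=0,i=2, bit6=0)
  nb #.#: next=.  (t=0,i=3, bit5=0)
  nb #..: next=.  (t=0,i=5, bit4=0)
  nb .##: next=#  (t=0,i=1, bit3=1)
  nb .#.: next=.  (t=0,i=4, bit2=0)
  nb ..#: next=.  (t=0,i=0, bit1=0)
  nb ...: next=#  (t=1,i=3, bit0=1)
  bits 10001001 = 137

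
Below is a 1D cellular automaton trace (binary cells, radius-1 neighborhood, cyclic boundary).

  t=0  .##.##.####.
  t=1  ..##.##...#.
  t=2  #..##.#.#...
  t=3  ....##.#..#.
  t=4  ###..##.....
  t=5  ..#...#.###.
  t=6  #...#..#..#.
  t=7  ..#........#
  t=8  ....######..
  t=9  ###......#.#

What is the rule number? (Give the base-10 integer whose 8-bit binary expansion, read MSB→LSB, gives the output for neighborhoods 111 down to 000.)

97

  ###|.  b7=0 t=0,i=8
  ##.|#  b6=1 t=0,i=2
  #.#|#  b5=1 t=0,i=3
  #..|.  b4=0 t=0,i=11
  .##|.  b3=0 t=0,i=1
  .#.|.  b2=0 t=1,i=10
  ..#|.  b1=0 t=0,i=0
  ...|#  b0=1 t=1,i=0
  bits 01100001 = 97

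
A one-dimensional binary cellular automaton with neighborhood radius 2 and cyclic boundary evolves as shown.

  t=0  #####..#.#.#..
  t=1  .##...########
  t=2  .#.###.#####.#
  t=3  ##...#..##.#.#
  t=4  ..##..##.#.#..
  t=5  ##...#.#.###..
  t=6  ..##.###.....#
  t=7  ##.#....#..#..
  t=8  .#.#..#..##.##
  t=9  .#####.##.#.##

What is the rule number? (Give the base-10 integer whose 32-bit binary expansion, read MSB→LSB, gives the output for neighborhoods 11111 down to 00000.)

  #####|#  b31=1 t=0,i=2
  ####.|.  b30=0 t=0,i=3
  ###.#|#  b29=1 t=1,i=13
  ###..|.  b28=0 t=0,i=4
  ##.##|.  b27=0 t=1,i=0
  ##.#.|.  b26=0 t=2,i=12
  ##..#|.  b25=0 t=0,i=5
  ##...|#  b24=1 t=1,i=3
  #.###|.  b23=0 t=2,i=3
  #.##.|#  b22=1 t=1,i=1
  #.#.#|#  b21=1 t=0,i=9
  #.#..|#  b20=1 t=0,i=11
  #..##|#  b19=1 t=0,i=13
  #..#.|#  b18=1 t=0,i=6
  #...#|#  b17=1 t=1,i=4
  #....|.  b16=0 t=4,i=13
  .####|#  b15=1 t=0,i=1
  .###.|.  b14=0 t=2,i=4
  .##.#|#  b13=1 t=3,i=9
  .##..|.  b12=0 t=1,i=2
  .#.##|.  b11=0 t=2,i=2
  .#.#.|#  b10=1 t=0,i=8
  .#..#|#  b9=1 t=0,i=12
  .#...|.  b8=0 t=4,i=12
  ..###|.  b7=0 t=0,i=0
  ..##.|.  b6=0 t=3,i=8
  ..#.#|#  b5=1 t=0,i=7
  ..#..|.  b4=0 t=3,i=5
  ...##|#  b3=1 t=1,i=5
  ...#.|.  b2=0 t=3,i=4
  ....#|#  b1=1 t=4,i=0
  .....|.  b0=0 t=6,i=10
  bits 10100001011111101010011000101010 = 2709431850

2709431850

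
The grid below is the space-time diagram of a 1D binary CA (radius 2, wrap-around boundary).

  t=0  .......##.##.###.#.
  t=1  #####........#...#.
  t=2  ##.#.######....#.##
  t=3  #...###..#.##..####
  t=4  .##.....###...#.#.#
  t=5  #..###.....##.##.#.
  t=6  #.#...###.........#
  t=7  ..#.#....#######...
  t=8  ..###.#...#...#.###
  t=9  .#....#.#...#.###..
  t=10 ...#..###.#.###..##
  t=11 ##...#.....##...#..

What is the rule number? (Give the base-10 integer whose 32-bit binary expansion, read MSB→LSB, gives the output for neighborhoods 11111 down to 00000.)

1100975137

  [31] ##### => .  t=1,i=2
  [30] ####. => #  t=1,i=3
  [29] ###.# => .  t=0,i=15
  [28] ###.. => .  t=1,i=4
  [27] ##.## => .  t=0,i=9
  [26] ##.#. => .  t=0,i=16
  [25] ##..# => .  t=3,i=7
  [24] ##... => #  t=1,i=5
  [23] #.### => #  t=0,i=13
  [22] #.##. => .  t=0,i=10
  [21] #.#.# => .  t=2,i=3
  [20] #.#.. => #  t=0,i=17
  [19] #..## => #  t=3,i=14
  [18] #..#. => #  t=3,i=8
  [17] #...# => #  t=1,i=15
  [16] #.... => #  t=0,i=0
  [15] .#### => #  t=1,i=1
  [14] .###. => .  t=0,i=14
  [13] .##.# => .  t=0,i=8
  [12] .##.. => .  t=3,i=12
  [11] .#.## => #  t=1,i=18
  [10] .#.#. => #  t=4,i=15
  [9] .#..# => .  t=5,i=1
  [8] .#... => .  t=0,i=18
  [7] ..### => .  t=3,i=4
  [6] ..##. => .  t=0,i=7
  [5] ..#.# => #  t=1,i=17
  [4] ..#.. => .  t=1,i=13
  [3] ...## => .  t=0,i=6
  [2] ...#. => .  t=1,i=12
  [1] ....# => .  t=0,i=5
  [0] ..... => #  t=0,i=1
  bits 01000001100111111000110000100001 = 1100975137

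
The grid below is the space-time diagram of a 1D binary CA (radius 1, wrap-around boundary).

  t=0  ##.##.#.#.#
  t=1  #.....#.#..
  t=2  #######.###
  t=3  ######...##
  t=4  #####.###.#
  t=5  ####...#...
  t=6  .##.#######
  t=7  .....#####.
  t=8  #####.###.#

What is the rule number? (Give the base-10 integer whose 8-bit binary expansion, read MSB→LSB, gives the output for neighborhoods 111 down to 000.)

151

  nb ###: next=#  (t=0,i=0, bit7=1)
  nb ##.: next=.  (t=0,i=1, bit6=0)
  nb #.#: next=.  (t=0,i=2, bit5=0)
  nb #..: next=#  (t=1,i=1, bit4=1)
  nb .##: next=.  (t=0,i=3, bit3=0)
  nb .#.: next=#  (t=0,i=6, bit2=1)
  nb ..#: next=#  (t=1,i=5, bit1=1)
  nb ...: next=#  (t=1,i=2, bit0=1)
  bits 10010111 = 151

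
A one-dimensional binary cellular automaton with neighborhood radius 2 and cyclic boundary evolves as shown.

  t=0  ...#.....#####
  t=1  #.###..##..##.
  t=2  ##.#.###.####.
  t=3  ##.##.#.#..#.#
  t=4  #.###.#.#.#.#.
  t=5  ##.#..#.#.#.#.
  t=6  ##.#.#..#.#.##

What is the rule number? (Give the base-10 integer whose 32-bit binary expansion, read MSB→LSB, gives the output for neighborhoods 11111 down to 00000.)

  #####|#  b31=1 t=0,i=11
  ####.|#  b30=1 t=0,i=12
  ###.#|.  b29=0 t=2,i=7
  ###..|.  b28=0 t=0,i=13
  ##.##|#  b27=1 t=2,i=8
  ##.#.|.  b26=0 t=1,i=13
  ##..#|#  b25=1 t=1,i=5
  ##...|#  b24=1 t=0,i=0
  #.###|.  b23=0 t=1,i=2
  #.##.|#  b22=1 t=2,i=0
  #.#.#|#  b21=1 t=1,i=0
  #.#..|#  b20=1 t=3,i=8
  #..##|#  b19=1 t=1,i=6
  #..#.|#  b18=1 t=3,i=10
  #...#|.  b17=0 t=0,i=1
  #....|.  b16=0 t=0,i=5
  .####|.  b15=0 t=0,i=10
  .###.|#  b14=1 t=1,i=3
  .##.#|#  b13=1 t=1,i=12
  .##..|.  b12=0 t=1,i=8
  .#.##|#  b11=1 t=1,i=1
  .#.#.|.  b10=0 t=3,i=7
  .#..#|.  b9=0 t=3,i=9
  .#...|#  b8=1 t=0,i=4
  ..###|.  b7=0 t=0,i=9
  ..##.|#  b6=1 t=1,i=7
  ..#.#|.  b5=0 t=3,i=11
  ..#..|#  b4=1 t=0,i=3
  ...##|#  b3=1 t=0,i=8
  ...#.|#  b2=1 t=0,i=2
  ....#|#  b1=1 t=0,i=7
  .....|.  b0=0 t=0,i=6
  bits 11001011011111000110100101011110 = 3413928286

3413928286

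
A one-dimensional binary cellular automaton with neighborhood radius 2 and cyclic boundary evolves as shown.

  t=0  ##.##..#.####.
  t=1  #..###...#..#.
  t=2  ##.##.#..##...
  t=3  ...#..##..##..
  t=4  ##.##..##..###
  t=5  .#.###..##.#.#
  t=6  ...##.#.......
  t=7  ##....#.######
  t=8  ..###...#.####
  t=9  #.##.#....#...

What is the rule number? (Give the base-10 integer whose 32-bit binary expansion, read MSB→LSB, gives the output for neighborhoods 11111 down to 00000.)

2748404371

  ##### -> #   bit 31 = 1  t=4,i=13
  ####. -> .   bit 30 = 0  t=0,i=11
  ###.# -> #   bit 29 = 1  t=0,i=12
  ###.. -> .   bit 28 = 0  t=1,i=5
  ##.## -> .   bit 27 = 0  t=0,i=2
  ##.#. -> .   bit 26 = 0  t=2,i=5
  ##..# -> #   bit 25 = 1  t=0,i=5
  ##... -> #   bit 24 = 1  t=1,i=6
  #.### -> #   bit 23 = 1  t=0,i=9
  #.##. -> #   bit 22 = 1  t=0,i=0
  #.#.# -> .   bit 21 = 0  t=5,i=1
  #.#.. -> #   bit 20 = 1  t=1,i=0
  #..## -> .   bit 19 = 0  t=1,i=2
  #..#. -> .   bit 18 = 0  t=0,i=6
  #...# -> .   bit 17 = 0  t=1,i=7
  #.... -> #   bit 16 = 1  t=3,i=13
  .#### -> .   bit 15 = 0  t=0,i=10
  .###. -> #   bit 14 = 1  t=1,i=4
  .##.# -> .   bit 13 = 0  t=0,i=1
  .##.. -> #   bit 12 = 1  t=0,i=4
  .#.## -> .   bit 11 = 0  t=0,i=8
  .#.#. -> .   bit 10 = 0  t=1,i=13
  .#..# -> #   bit 9 = 1  t=1,i=1
  .#... -> .   bit 8 = 0  t=6,i=7
  ..### -> #   bit 7 = 1  t=1,i=3
  ..##. -> .   bit 6 = 0  t=2,i=0
  ..#.# -> .   bit 5 = 0  t=0,i=7
  ..#.. -> #   bit 4 = 1  t=1,i=9
  ...## -> .   bit 3 = 0  t=2,i=13
  ...#. -> .   bit 2 = 0  t=1,i=8
  ....# -> #   bit 1 = 1  t=3,i=1
  ..... -> #   bit 0 = 1  t=3,i=0
  bits 10100011110100010101001010010011 = 2748404371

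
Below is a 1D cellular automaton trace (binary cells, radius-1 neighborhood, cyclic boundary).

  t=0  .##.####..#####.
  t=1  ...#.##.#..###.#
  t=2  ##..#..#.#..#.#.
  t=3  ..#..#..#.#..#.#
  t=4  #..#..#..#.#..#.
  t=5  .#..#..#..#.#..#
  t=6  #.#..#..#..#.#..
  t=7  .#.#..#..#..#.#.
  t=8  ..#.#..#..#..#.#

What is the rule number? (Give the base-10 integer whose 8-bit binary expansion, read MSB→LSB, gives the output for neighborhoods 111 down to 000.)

177

  ### -> #   bit 7 = 1  t=0,i=5
  ##. -> .   bit 6 = 0  t=0,i=2
  #.# -> #   bit 5 = 1  t=0,i=3
  #.. -> #   bit 4 = 1  t=0,i=8
  .## -> .   bit 3 = 0  t=0,i=1
  .#. -> .   bit 2 = 0  t=1,i=3
  ..# -> .   bit 1 = 0  t=0,i=0
  ... -> #   bit 0 = 1  t=1,i=1
  bits 10110001 = 177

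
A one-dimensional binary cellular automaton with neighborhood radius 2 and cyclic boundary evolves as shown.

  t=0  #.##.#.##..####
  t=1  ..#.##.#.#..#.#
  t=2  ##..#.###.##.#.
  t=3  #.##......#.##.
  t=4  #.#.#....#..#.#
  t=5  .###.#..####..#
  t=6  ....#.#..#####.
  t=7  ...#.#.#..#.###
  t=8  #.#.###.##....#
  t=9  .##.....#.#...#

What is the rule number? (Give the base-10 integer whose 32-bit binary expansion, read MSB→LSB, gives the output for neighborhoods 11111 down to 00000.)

  #####|.  b31=0 t=0,i=13
  ####.|#  b30=1 t=0,i=14
  ###.#|.  b29=0 t=0,i=0
  ###..|#  b28=1 t=5,i=11
  ##.##|.  b27=0 t=0,i=1
  ##.#.|#  b26=1 t=0,i=4
  ##..#|#  b25=1 t=0,i=9
  ##...|#  b24=1 t=3,i=4
  #.###|.  b23=0 t=2,i=6
  #.##.|#  b22=1 t=0,i=2
  #.#.#|#  b21=1 t=0,i=5
  #.#..|.  b20=0 t=1,i=9
  #..##|.  b19=0 t=0,i=10
  #..#.|#  b18=1 t=1,i=1
  #...#|.  b17=0 t=7,i=1
  #....|.  b16=0 t=3,i=5
  .####|#  b15=1 t=0,i=12
  .###.|.  b14=0 t=2,i=7
  .##.#|.  b13=0 t=0,i=3
  .##..|.  b12=0 t=0,i=8
  .#.##|.  b11=0 t=0,i=6
  .#.#.|#  b10=1 t=1,i=8
  .#..#|#  b9=1 t=1,i=0
  .#...|#  b8=1 t=4,i=5
  ..###|.  b7=0 t=0,i=11
  ..##.|#  b6=1 t=8,i=14
  ..#.#|.  b5=0 t=1,i=2
  ..#..|#  b4=1 t=4,i=9
  ...##|.  b3=0 t=8,i=13
  ...#.|#  b2=1 t=3,i=9
  ....#|.  b1=0 t=3,i=8
  .....|.  b0=0 t=3,i=6
  bits 01010111011001001000011101010100 = 1466206036

1466206036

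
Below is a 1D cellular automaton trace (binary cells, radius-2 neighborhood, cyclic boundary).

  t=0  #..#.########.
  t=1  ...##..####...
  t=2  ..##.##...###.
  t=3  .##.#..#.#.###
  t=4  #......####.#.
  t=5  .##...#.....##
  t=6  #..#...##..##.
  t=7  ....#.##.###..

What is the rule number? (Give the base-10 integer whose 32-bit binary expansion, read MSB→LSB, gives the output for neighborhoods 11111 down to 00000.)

  #####|#  b31=1 t=0,i=7
  ####.|.  b30=0 t=0,i=11
  ###.#|.  b29=0 t=0,i=12
  ###..|#  b28=1 t=1,i=10
  ##.##|#  b27=1 t=2,i=4
  ##.#.|.  b26=0 t=0,i=13
  ##..#|#  b25=1 t=1,i=5
  ##...|#  b24=1 t=1,i=11
  #.###|.  b23=0 t=0,i=5
  #.##.|.  b22=0 t=2,i=5
  #.#.#|#  b21=1 t=3,i=9
  #.#..|.  b20=0 t=0,i=0
  #..##|#  b19=1 t=1,i=6
  #..#.|.  b18=0 t=0,i=2
  #...#|.  b17=0 t=2,i=0
  #....|#  b16=1 t=1,i=12
  .####|.  b15=0 t=0,i=6
  .###.|#  b14=1 t=2,i=11
  .##.#|.  b13=0 t=2,i=3
  .##..|.  b12=0 t=1,i=4
  .#.##|#  b11=1 t=0,i=4
  .#.#.|#  b10=1 t=3,i=8
  .#..#|.  b9=0 t=0,i=1
  .#...|#  b8=1 t=4,i=1
  ..###|.  b7=0 t=1,i=7
  ..##.|#  b6=1 t=1,i=3
  ..#.#|#  b5=1 t=0,i=3
  ..#..|.  b4=0 t=5,i=6
  ...##|#  b3=1 t=1,i=2
  ...#.|.  b2=0 t=5,i=5
  ....#|.  b1=0 t=1,i=1
  .....|.  b0=0 t=1,i=0
  bits 10011011001010010100110101101000 = 2603175272

2603175272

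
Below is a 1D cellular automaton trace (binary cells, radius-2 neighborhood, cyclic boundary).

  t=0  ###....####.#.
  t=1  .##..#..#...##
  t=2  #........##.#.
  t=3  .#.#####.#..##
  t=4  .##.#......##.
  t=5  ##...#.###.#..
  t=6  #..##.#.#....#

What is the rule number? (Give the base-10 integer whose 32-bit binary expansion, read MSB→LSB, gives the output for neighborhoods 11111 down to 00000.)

  nb #####: next=.  (t=3,i=5, bit31=0)
  nb ####.: next=.  (t=0,i=9, bit30=0)
  nb ###.#: next=.  (t=0,i=10, bit29=0)
  nb ###..: next=#  (t=0,i=2, bit28=1)
  nb ##.##: next=#  (t=1,i=0, bit27=1)
  nb ##.#.: next=.  (t=0,i=11, bit26=0)
  nb ##..#: next=.  (t=1,i=3, bit25=0)
  nb ##...: next=.  (t=0,i=3, bit24=0)
  nb #.###: next=.  (t=0,i=0, bit23=0)
  nb #.##.: next=.  (t=1,i=1, bit22=0)
  nb #.#.#: next=#  (t=0,i=12, bit21=1)
  nb #.#..: next=.  (t=2,i=0, bit20=0)
  nb #..##: next=#  (t=3,i=11, bit19=1)
  nb #..#.: next=.  (t=1,i=4, bit18=0)
  nb #...#: next=#  (t=1,i=10, bit17=1)
  nb #....: next=.  (t=0,i=4, bit16=0)
  nb .####: next=#  (t=0,i=8, bit15=1)
  nb .###.: next=#  (t=0,i=1, bit14=1)
  nb .##.#: next=.  (t=1,i=13, bit13=0)
  nb .##..: next=.  (t=1,i=2, bit12=0)
  nb .#.##: next=#  (t=0,i=13, bit11=1)
  nb .#.#.: next=#  (t=2,i=13, bit10=1)
  nb .#..#: next=.  (t=1,i=6, bit9=0)
  nb .#...: next=#  (t=1,i=9, bit8=1)
  nb ..###: next=.  (t=0,i=7, bit7=0)
  nb ..##.: next=#  (t=1,i=12, bit6=1)
  nb ..#.#: next=.  (t=5,i=5, bit5=0)
  nb ..#..: next=.  (t=1,i=5, bit4=0)
  nb ...##: next=.  (t=0,i=6, bit3=0)
  nb ...#.: next=#  (t=5,i=4, bit2=1)
  nb ....#: next=#  (t=0,i=5, bit1=1)
  nb .....: next=#  (t=2,i=3, bit0=1)
  bits 00011000001010101100110101000111 = 405458247

405458247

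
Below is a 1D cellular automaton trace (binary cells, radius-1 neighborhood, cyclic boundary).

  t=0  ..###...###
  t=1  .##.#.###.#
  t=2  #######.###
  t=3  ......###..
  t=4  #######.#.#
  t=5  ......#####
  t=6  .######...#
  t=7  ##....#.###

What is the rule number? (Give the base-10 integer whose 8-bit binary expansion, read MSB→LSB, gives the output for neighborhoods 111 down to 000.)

111

  nb ###: next=.  (t=0,i=3, bit7=0)
  nb ##.: next=#  (t=0,i=4, bit6=1)
  nb #.#: next=#  (t=1,i=0, bit5=1)
  nb #..: next=.  (t=0,i=0, bit4=0)
  nb .##: next=#  (t=0,i=2, bit3=1)
  nb .#.: next=#  (t=1,i=4, bit2=1)
  nb ..#: next=#  (t=0,i=1, bit1=1)
  nb ...: next=#  (t=0,i=6, bit0=1)
  bits 01101111 = 111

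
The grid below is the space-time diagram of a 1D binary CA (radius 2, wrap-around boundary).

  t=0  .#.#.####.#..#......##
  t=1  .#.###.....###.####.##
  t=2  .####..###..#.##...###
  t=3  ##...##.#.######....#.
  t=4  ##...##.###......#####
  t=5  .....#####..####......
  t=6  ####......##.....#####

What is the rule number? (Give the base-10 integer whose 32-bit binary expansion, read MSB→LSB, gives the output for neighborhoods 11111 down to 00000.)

  ##### -> .   bit 31 = 0  t=3,i=12
  ####. -> .   bit 30 = 0  t=0,i=7
  ###.# -> .   bit 29 = 0  t=0,i=8
  ###.. -> .   bit 28 = 0  t=1,i=5
  ##.## -> #   bit 27 = 1  t=1,i=14
  ##.#. -> .   bit 26 = 0  t=0,i=0
  ##..# -> #   bit 25 = 1  t=2,i=5
  ##... -> .   bit 24 = 0  t=1,i=6
  #.### -> #   bit 23 = 1  t=0,i=5
  #.##. -> #   bit 22 = 1  t=1,i=20
  #.#.# -> #   bit 21 = 1  t=0,i=1
  #.#.. -> .   bit 20 = 0  t=0,i=10
  #..## -> #   bit 19 = 1  t=2,i=6
  #..#. -> #   bit 18 = 1  t=0,i=12
  #...# -> .   bit 17 = 0  t=2,i=17
  #.... -> #   bit 16 = 1  t=0,i=15
  .#### -> .   bit 15 = 0  t=0,i=6
  .###. -> #   bit 14 = 1  t=1,i=4
  .##.# -> #   bit 13 = 1  t=0,i=21
  .##.. -> #   bit 12 = 1  t=2,i=15
  .#.## -> #   bit 11 = 1  t=0,i=4
  .#.#. -> .   bit 10 = 0  t=0,i=2
  .#..# -> #   bit 9 = 1  t=0,i=11
  .#... -> .   bit 8 = 0  t=0,i=14
  ..### -> .   bit 7 = 0  t=1,i=11
  ..##. -> #   bit 6 = 1  t=0,i=20
  ..#.# -> #   bit 5 = 1  t=2,i=12
  ..#.. -> #   bit 4 = 1  t=0,i=13
  ...## -> .   bit 3 = 0  t=0,i=19
  ...#. -> #   bit 2 = 1  t=3,i=19
  ....# -> #   bit 1 = 1  t=0,i=18
  ..... -> #   bit 0 = 1  t=0,i=16
  bits 00001010111011010111101001110111 = 183335543

183335543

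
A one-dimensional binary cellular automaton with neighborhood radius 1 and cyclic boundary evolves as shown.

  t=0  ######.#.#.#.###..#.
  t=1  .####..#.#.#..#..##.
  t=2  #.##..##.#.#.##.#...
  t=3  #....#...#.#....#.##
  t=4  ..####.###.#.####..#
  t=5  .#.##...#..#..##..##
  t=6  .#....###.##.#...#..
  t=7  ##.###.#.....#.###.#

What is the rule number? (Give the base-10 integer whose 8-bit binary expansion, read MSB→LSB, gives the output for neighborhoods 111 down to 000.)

  nb ###: next=#  (t=0,i=1, bit7=1)
  nb ##.: next=.  (t=0,i=5, bit6=0)
  nb #.#: next=.  (t=0,i=6, bit5=0)
  nb #..: next=.  (t=0,i=16, bit4=0)
  nb .##: next=.  (t=0,i=0, bit3=0)
  nb .#.: next=#  (t=0,i=7, bit2=1)
  nb ..#: next=#  (t=0,i=17, bit1=1)
  nb ...: next=#  (t=2,i=18, bit0=1)
  bits 10000111 = 135

135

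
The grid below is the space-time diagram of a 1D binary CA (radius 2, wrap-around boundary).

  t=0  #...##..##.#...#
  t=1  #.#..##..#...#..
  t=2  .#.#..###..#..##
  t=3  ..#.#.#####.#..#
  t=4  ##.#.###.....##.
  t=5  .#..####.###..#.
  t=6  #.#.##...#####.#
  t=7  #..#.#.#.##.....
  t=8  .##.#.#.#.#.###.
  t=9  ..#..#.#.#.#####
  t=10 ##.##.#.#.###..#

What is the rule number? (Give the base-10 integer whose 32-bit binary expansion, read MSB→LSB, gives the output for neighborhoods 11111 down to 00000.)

310902403

  nb #####: next=.  (t=3,i=8, bit31=0)
  nb ####.: next=.  (t=3,i=9, bit30=0)
  nb ###.#: next=.  (t=3,i=10, bit29=0)
  nb ###..: next=#  (t=2,i=8, bit28=1)
  nb ##.##: next=.  (t=4,i=15, bit27=0)
  nb ##.#.: next=.  (t=0,i=10, bit26=0)
  nb ##..#: next=#  (t=0,i=6, bit25=1)
  nb ##...: next=.  (t=0,i=1, bit24=0)
  nb #.###: next=#  (t=3,i=6, bit23=1)
  nb #.##.: next=.  (t=4,i=0, bit22=0)
  nb #.#.#: next=.  (t=2,i=1, bit21=0)
  nb #.#..: next=.  (t=0,i=11, bit20=0)
  nb #..##: next=.  (t=0,i=7, bit19=0)
  nb #..#.: next=#  (t=1,i=8, bit18=1)
  nb #...#: next=#  (t=0,i=2, bit17=1)
  nb #....: next=#  (t=4,i=9, bit16=1)
  nb .####: next=#  (t=3,i=7, bit15=1)
  nb .###.: next=#  (t=2,i=7, bit14=1)
  nb .##.#: next=#  (t=0,i=9, bit13=1)
  nb .##..: next=#  (t=0,i=0, bit12=1)
  nb .#.##: next=#  (t=3,i=5, bit11=1)
  nb .#.#.: next=#  (t=1,i=1, bit10=1)
  nb .#..#: next=#  (t=1,i=3, bit9=1)
  nb .#...: next=.  (t=0,i=12, bit8=0)
  nb ..###: next=#  (t=2,i=6, bit7=1)
  nb ..##.: next=.  (t=0,i=4, bit6=0)
  nb ..#.#: next=.  (t=1,i=0, bit5=0)
  nb ..#..: next=.  (t=1,i=9, bit4=0)
  nb ...##: next=.  (t=0,i=3, bit3=0)
  nb ...#.: next=.  (t=1,i=12, bit2=0)
  nb ....#: next=#  (t=4,i=11, bit1=1)
  nb .....: next=#  (t=4,i=10, bit0=1)
  bits 00010010100001111111111010000011 = 310902403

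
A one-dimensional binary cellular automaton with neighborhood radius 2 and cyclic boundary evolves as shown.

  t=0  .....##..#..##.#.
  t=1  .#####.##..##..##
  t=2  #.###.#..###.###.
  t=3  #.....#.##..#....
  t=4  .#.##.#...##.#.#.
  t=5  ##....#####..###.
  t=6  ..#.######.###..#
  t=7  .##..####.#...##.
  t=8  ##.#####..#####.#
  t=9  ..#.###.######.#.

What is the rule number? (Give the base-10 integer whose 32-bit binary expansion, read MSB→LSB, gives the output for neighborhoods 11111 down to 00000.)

3409872363

  #####|#  b31=1 t=1,i=3
  ####.|#  b30=1 t=1,i=4
  ###.#|.  b29=0 t=1,i=5
  ###..|.  b28=0 t=5,i=10
  ##.##|#  b27=1 t=1,i=0
  ##.#.|.  b26=0 t=0,i=14
  ##..#|#  b25=1 t=0,i=7
  ##...|#  b24=1 t=5,i=2
  #.###|.  b23=0 t=1,i=1
  #.##.|.  b22=0 t=1,i=7
  #.#.#|#  b21=1 t=2,i=0
  #.#..|#  b20=1 t=0,i=15
  #..##|#  b19=1 t=0,i=11
  #..#.|#  b18=1 t=0,i=8
  #...#|#  b17=1 t=4,i=8
  #....|.  b16=0 t=0,i=0
  .####|#  b15=1 t=1,i=2
  .###.|.  b14=0 t=2,i=3
  .##.#|.  b13=0 t=0,i=13
  .##..|.  b12=0 t=0,i=6
  .#.##|.  b11=0 t=2,i=1
  .#.#.|#  b10=1 t=4,i=14
  .#..#|.  b9=0 t=0,i=10
  .#...|#  b8=1 t=0,i=16
  ..###|#  b7=1 t=2,i=9
  ..##.|#  b6=1 t=0,i=5
  ..#.#|#  b5=1 t=3,i=6
  ..#..|.  b4=0 t=0,i=9
  ...##|#  b3=1 t=0,i=4
  ...#.|.  b2=0 t=3,i=5
  ....#|#  b1=1 t=0,i=3
  .....|#  b0=1 t=0,i=1
  bits 11001011001111101000010111101011 = 3409872363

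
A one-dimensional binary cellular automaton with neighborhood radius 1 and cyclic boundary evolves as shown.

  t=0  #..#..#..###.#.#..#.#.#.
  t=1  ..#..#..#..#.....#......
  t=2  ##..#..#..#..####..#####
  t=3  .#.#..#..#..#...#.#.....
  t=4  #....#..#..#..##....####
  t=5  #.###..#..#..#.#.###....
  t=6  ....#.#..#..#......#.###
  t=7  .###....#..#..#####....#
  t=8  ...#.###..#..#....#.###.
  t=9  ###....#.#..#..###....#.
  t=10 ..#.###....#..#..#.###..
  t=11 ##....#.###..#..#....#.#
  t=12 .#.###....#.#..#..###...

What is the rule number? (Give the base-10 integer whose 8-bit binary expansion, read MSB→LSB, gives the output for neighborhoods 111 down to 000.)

  ### -> .   bit 7 = 0  t=0,i=10
  ##. -> #   bit 6 = 1  t=0,i=11
  #.# -> .   bit 5 = 0  t=0,i=12
  #.. -> .   bit 4 = 0  t=0,i=1
  .## -> .   bit 3 = 0  t=0,i=9
  .#. -> .   bit 2 = 0  t=0,i=0
  ..# -> #   bit 1 = 1  t=0,i=2
  ... -> #   bit 0 = 1  t=1,i=0
  bits 01000011 = 67

67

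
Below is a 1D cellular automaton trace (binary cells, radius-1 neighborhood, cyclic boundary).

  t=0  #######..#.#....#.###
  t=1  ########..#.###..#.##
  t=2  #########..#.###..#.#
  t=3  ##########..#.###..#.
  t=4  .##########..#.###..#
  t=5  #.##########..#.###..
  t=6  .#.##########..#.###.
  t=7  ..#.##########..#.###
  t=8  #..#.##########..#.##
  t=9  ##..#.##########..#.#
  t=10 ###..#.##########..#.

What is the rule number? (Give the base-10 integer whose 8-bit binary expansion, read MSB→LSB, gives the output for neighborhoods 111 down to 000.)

  ### -> #   bit 7 = 1  t=0,i=0
  ##. -> #   bit 6 = 1  t=0,i=6
  #.# -> #   bit 5 = 1  t=0,i=10
  #.. -> #   bit 4 = 1  t=0,i=7
  .## -> .   bit 3 = 0  t=0,i=18
  .#. -> .   bit 2 = 0  t=0,i=9
  ..# -> .   bit 1 = 0  t=0,i=8
  ... -> #   bit 0 = 1  t=0,i=13
  bits 11110001 = 241

241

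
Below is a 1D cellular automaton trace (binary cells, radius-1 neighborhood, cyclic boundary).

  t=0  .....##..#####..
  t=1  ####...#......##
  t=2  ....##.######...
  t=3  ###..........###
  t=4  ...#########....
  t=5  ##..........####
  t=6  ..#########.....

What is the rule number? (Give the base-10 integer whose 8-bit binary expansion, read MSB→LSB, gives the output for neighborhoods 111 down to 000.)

21

  [7] ### => .  t=0,i=10
  [6] ##. => .  t=0,i=6
  [5] #.# => .  t=2,i=6
  [4] #.. => #  t=0,i=7
  [3] .## => .  t=0,i=5
  [2] .#. => #  t=1,i=7
  [1] ..# => .  t=0,i=4
  [0] ... => #  t=0,i=0
  bits 00010101 = 21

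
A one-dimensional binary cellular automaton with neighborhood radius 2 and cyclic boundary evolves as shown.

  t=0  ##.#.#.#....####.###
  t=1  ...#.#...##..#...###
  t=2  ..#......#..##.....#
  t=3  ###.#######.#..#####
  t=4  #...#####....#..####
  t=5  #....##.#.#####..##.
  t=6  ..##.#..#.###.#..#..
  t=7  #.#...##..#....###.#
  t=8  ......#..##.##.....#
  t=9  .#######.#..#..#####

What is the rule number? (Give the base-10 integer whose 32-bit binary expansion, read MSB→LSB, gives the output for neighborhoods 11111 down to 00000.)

2430960215

  [31] ##### => #  t=0,i=19
  [30] ####. => .  t=0,i=0
  [29] ###.# => .  t=0,i=1
  [28] ###.. => #  t=1,i=19
  [27] ##.## => .  t=0,i=16
  [26] ##.#. => .  t=0,i=2
  [25] ##..# => .  t=1,i=11
  [24] ##... => .  t=1,i=0
  [23] #.### => #  t=0,i=17
  [22] #.##. => #  t=7,i=19
  [21] #.#.# => #  t=0,i=3
  [20] #.#.. => .  t=0,i=7
  [19] #..## => .  t=2,i=11
  [18] #..#. => #  t=1,i=12
  [17] #...# => .  t=1,i=1
  [16] #.... => #  t=0,i=9
  [15] .#### => #  t=0,i=13
  [14] .###. => .  t=1,i=18
  [13] .##.# => .  t=5,i=6
  [12] .##.. => .  t=1,i=10
  [11] .#.## => .  t=5,i=9
  [10] .#.#. => .  t=0,i=4
  [9] .#..# => #  t=2,i=0
  [8] .#... => .  t=0,i=8
  [7] ..### => .  t=0,i=12
  [6] ..##. => #  t=1,i=9
  [5] ..#.# => .  t=1,i=3
  [4] ..#.. => #  t=1,i=13
  [3] ...## => .  t=0,i=11
  [2] ...#. => #  t=1,i=2
  [1] ....# => #  t=0,i=10
  [0] ..... => #  t=2,i=5
  bits 10010000111001011000001001010111 = 2430960215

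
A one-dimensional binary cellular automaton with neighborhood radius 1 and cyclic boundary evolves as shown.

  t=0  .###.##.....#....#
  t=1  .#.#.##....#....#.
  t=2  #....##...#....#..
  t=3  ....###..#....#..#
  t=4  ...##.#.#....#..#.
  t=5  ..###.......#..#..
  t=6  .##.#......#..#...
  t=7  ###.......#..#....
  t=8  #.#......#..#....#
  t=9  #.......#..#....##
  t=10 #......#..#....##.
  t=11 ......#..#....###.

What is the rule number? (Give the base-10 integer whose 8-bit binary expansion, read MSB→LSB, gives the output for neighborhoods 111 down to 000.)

  [7] ### => .  t=0,i=2
  [6] ##. => #  t=0,i=3
  [5] #.# => .  t=0,i=0
  [4] #.. => .  t=0,i=7
  [3] .## => #  t=0,i=1
  [2] .#. => .  t=0,i=12
  [1] ..# => #  t=0,i=11
  [0] ... => .  t=0,i=8
  bits 01001010 = 74

74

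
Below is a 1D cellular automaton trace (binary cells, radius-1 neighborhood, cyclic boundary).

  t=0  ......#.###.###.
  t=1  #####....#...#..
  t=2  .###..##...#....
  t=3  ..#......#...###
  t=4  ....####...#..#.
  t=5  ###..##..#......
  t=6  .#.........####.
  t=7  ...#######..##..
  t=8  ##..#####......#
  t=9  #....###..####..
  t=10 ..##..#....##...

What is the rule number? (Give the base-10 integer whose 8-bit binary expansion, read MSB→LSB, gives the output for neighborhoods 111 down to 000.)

  ###|#  b7=1 t=0,i=9
  ##.|.  b6=0 t=0,i=10
  #.#|.  b5=0 t=0,i=7
  #..|.  b4=0 t=0,i=15
  .##|.  b3=0 t=0,i=8
  .#.|.  b2=0 t=0,i=6
  ..#|.  b1=0 t=0,i=5
  ...|#  b0=1 t=0,i=0
  bits 10000001 = 129

129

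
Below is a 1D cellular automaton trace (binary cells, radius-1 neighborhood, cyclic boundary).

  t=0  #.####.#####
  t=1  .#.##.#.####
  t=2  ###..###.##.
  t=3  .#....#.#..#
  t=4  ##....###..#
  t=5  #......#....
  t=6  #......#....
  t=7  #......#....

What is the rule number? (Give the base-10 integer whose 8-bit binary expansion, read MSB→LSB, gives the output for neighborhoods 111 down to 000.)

164

  [7] ### => #  t=0,i=3
  [6] ##. => .  t=0,i=0
  [5] #.# => #  t=0,i=1
  [4] #.. => .  t=2,i=3
  [3] .## => .  t=0,i=2
  [2] .#. => #  t=1,i=1
  [1] ..# => .  t=2,i=4
  [0] ... => .  t=3,i=3
  bits 10100100 = 164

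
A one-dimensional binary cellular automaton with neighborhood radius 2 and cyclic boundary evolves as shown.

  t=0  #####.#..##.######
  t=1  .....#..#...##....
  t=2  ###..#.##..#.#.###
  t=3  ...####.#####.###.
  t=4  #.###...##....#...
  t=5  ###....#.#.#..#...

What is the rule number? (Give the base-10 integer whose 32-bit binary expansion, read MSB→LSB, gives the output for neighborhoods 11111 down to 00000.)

109943993

  #####|.  b31=0 t=0,i=0
  ####.|.  b30=0 t=0,i=3
  ###.#|.  b29=0 t=0,i=4
  ###..|.  b28=0 t=2,i=2
  ##.##|.  b27=0 t=0,i=11
  ##.#.|#  b26=1 t=0,i=5
  ##..#|#  b25=1 t=2,i=3
  ##...|.  b24=0 t=1,i=14
  #.###|#  b23=1 t=0,i=12
  #.##.|.  b22=0 t=2,i=7
  #.#.#|.  b21=0 t=2,i=13
  #.#..|.  b20=0 t=0,i=6
  #..##|#  b19=1 t=0,i=8
  #..#.|#  b18=1 t=1,i=7
  #...#|.  b17=0 t=1,i=10
  #....|#  b16=1 t=1,i=15
  .####|#  b15=1 t=0,i=13
  .###.|.  b14=0 t=3,i=15
  .##.#|.  b13=0 t=0,i=10
  .##..|#  b12=1 t=1,i=13
  .#.##|#  b11=1 t=2,i=6
  .#.#.|#  b10=1 t=2,i=12
  .#..#|.  b9=0 t=0,i=7
  .#...|.  b8=0 t=1,i=9
  ..###|#  b7=1 t=3,i=3
  ..##.|.  b6=0 t=0,i=9
  ..#.#|#  b5=1 t=2,i=5
  ..#..|#  b4=1 t=1,i=5
  ...##|#  b3=1 t=1,i=11
  ...#.|.  b2=0 t=1,i=4
  ....#|.  b1=0 t=1,i=3
  .....|#  b0=1 t=1,i=0
  bits 00000110100011011001110010111001 = 109943993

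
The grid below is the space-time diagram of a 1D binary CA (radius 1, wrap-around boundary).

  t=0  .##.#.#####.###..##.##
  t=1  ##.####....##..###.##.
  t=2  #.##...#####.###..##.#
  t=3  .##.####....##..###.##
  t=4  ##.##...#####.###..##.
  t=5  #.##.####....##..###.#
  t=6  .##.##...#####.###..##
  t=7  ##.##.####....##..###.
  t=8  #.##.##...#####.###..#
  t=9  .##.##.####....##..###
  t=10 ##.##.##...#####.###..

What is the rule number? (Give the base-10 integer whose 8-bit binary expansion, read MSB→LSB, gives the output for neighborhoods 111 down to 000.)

63

  nb ###: next=.  (t=0,i=7, bit7=0)
  nb ##.: next=.  (t=0,i=2, bit6=0)
  nb #.#: next=#  (t=0,i=0, bit5=1)
  nb #..: next=#  (t=0,i=15, bit4=1)
  nb .##: next=#  (t=0,i=1, bit3=1)
  nb .#.: next=#  (t=0,i=4, bit2=1)
  nb ..#: next=#  (t=0,i=16, bit1=1)
  nb ...: next=#  (t=1,i=8, bit0=1)
  bits 00111111 = 63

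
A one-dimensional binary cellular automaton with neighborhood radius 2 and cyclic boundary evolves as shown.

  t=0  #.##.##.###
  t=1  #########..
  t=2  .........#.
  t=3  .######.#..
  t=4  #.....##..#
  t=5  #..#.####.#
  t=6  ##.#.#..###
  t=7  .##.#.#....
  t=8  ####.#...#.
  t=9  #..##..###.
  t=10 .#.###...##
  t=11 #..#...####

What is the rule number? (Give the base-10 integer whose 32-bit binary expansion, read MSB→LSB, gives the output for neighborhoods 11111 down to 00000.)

  nb #####: next=.  (t=1,i=2, bit31=0)
  nb ####.: next=.  (t=0,i=10, bit30=0)
  nb ###.#: next=#  (t=0,i=0, bit29=1)
  nb ###..: next=.  (t=1,i=8, bit28=0)
  nb ##.##: next=#  (t=0,i=1, bit27=1)
  nb ##.#.: next=#  (t=3,i=7, bit26=1)
  nb ##..#: next=#  (t=1,i=9, bit25=1)
  nb ##...: next=.  (t=4,i=1, bit24=0)
  nb #.###: next=#  (t=0,i=8, bit23=1)
  nb #.##.: next=#  (t=0,i=2, bit22=1)
  nb #.#.#: next=.  (t=6,i=3, bit21=0)
  nb #.#..: next=.  (t=3,i=8, bit20=0)
  nb #..##: next=.  (t=1,i=10, bit19=0)
  nb #..#.: next=.  (t=5,i=2, bit18=0)
  nb #...#: next=#  (t=3,i=10, bit17=1)
  nb #....: next=.  (t=2,i=0, bit16=0)
  nb .####: next=.  (t=0,i=9, bit15=0)
  nb .###.: next=.  (t=9,i=8, bit14=0)
  nb .##.#: next=#  (t=0,i=3, bit13=1)
  nb .##..: next=#  (t=4,i=0, bit12=1)
  nb .#.##: next=.  (t=5,i=4, bit11=0)
  nb .#.#.: next=#  (t=6,i=4, bit10=1)
  nb .#..#: next=#  (t=6,i=6, bit9=1)
  nb .#...: next=.  (t=2,i=10, bit8=0)
  nb ..###: next=.  (t=1,i=0, bit7=0)
  nb ..##.: next=#  (t=4,i=6, bit6=1)
  nb ..#.#: next=#  (t=5,i=3, bit5=1)
  nb ..#..: next=.  (t=2,i=9, bit4=0)
  nb ...##: next=#  (t=3,i=0, bit3=1)
  nb ...#.: next=#  (t=2,i=8, bit2=1)
  nb ....#: next=.  (t=2,i=7, bit1=0)
  nb .....: next=#  (t=2,i=1, bit0=1)
  bits 00101110110000100011011001101101 = 784479853

784479853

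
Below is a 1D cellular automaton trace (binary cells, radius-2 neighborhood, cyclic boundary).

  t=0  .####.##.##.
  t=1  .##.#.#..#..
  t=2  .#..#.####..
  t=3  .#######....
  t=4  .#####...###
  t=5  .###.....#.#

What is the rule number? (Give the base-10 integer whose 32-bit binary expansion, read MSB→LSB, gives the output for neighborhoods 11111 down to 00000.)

  ##### -> #   bit 31 = 1  t=3,i=3
  ####. -> .   bit 30 = 0  t=0,i=3
  ###.# -> #   bit 29 = 1  t=0,i=4
  ###.. -> .   bit 28 = 0  t=2,i=9
  ##.## -> .   bit 27 = 0  t=0,i=5
  ##.#. -> .   bit 26 = 0  t=1,i=3
  ##..# -> .   bit 25 = 0  t=0,i=11
  ##... -> .   bit 24 = 0  t=2,i=10
  #.### -> #   bit 23 = 1  t=2,i=6
  #.##. -> #   bit 22 = 1  t=0,i=6
  #.#.# -> #   bit 21 = 1  t=1,i=4
  #.#.. -> #   bit 20 = 1  t=1,i=6
  #..## -> .   bit 19 = 0  t=0,i=0
  #..#. -> #   bit 18 = 1  t=1,i=8
  #...# -> .   bit 17 = 0  t=1,i=11
  #.... -> #   bit 16 = 1  t=3,i=9
  .#### -> #   bit 15 = 1  t=0,i=2
  .###. -> .   bit 14 = 0  t=4,i=10
  .##.# -> .   bit 13 = 0  t=0,i=7
  .##.. -> .   bit 12 = 0  t=0,i=10
  .#.## -> #   bit 11 = 1  t=2,i=5
  .#.#. -> .   bit 10 = 0  t=1,i=5
  .#..# -> #   bit 9 = 1  t=1,i=7
  .#... -> .   bit 8 = 0  t=1,i=10
  ..### -> #   bit 7 = 1  t=0,i=1
  ..##. -> #   bit 6 = 1  t=1,i=1
  ..#.# -> #   bit 5 = 1  t=2,i=4
  ..#.. -> #   bit 4 = 1  t=1,i=9
  ...## -> .   bit 3 = 0  t=1,i=0
  ...#. -> .   bit 2 = 0  t=2,i=0
  ....# -> #   bit 1 = 1  t=3,i=11
  ..... -> #   bit 0 = 1  t=3,i=10
  bits 10100000111101011000101011110011 = 2700446451

2700446451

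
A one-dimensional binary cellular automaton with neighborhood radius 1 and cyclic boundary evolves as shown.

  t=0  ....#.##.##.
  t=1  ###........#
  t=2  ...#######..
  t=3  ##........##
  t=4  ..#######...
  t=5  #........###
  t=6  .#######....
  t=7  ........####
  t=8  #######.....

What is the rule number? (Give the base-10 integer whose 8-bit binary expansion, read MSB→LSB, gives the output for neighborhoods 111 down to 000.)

  ###|.  b7=0 t=1,i=0
  ##.|.  b6=0 t=0,i=7
  #.#|.  b5=0 t=0,i=5
  #..|#  b4=1 t=0,i=11
  .##|.  b3=0 t=0,i=6
  .#.|.  b2=0 t=0,i=4
  ..#|.  b1=0 t=0,i=3
  ...|#  b0=1 t=0,i=0
  bits 00010001 = 17

17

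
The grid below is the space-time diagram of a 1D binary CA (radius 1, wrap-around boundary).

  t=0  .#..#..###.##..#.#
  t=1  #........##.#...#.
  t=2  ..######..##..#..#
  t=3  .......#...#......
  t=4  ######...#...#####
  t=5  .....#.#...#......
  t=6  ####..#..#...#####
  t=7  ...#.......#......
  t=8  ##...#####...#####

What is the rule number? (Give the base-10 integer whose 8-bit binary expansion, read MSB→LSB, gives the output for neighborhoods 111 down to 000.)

97

  ###|.  b7=0 t=0,i=8
  ##.|#  b6=1 t=0,i=9
  #.#|#  b5=1 t=0,i=0
  #..|.  b4=0 t=0,i=2
  .##|.  b3=0 t=0,i=7
  .#.|.  b2=0 t=0,i=1
  ..#|.  b1=0 t=0,i=3
  ...|#  b0=1 t=1,i=2
  bits 01100001 = 97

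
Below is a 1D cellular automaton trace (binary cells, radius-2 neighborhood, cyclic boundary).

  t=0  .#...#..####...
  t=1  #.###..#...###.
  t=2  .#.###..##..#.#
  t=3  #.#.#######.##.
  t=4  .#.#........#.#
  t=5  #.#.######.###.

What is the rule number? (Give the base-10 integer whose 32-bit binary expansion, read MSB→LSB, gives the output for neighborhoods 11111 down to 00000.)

390815077

  #####|.  b31=0 t=3,i=6
  ####.|.  b30=0 t=0,i=10
  ###.#|.  b29=0 t=1,i=13
  ###..|#  b28=1 t=0,i=11
  ##.##|.  b27=0 t=3,i=11
  ##.#.|#  b26=1 t=1,i=14
  ##..#|#  b25=1 t=1,i=5
  ##...|#  b24=1 t=0,i=12
  #.###|.  b23=0 t=1,i=2
  #.##.|#  b22=1 t=3,i=12
  #.#.#|.  b21=0 t=1,i=0
  #.#..|.  b20=0 t=4,i=3
  #..##|#  b19=1 t=0,i=7
  #..#.|.  b18=0 t=1,i=6
  #...#|#  b17=1 t=0,i=3
  #....|#  b16=1 t=0,i=13
  .####|.  b15=0 t=0,i=9
  .###.|#  b14=1 t=1,i=3
  .##.#|.  b13=0 t=3,i=13
  .##..|#  b12=1 t=2,i=9
  .#.##|#  b11=1 t=1,i=1
  .#.#.|#  b10=1 t=2,i=0
  .#..#|.  b9=0 t=0,i=6
  .#...|#  b8=1 t=0,i=2
  ..###|.  b7=0 t=0,i=8
  ..##.|#  b6=1 t=2,i=8
  ..#.#|#  b5=1 t=2,i=12
  ..#..|.  b4=0 t=0,i=1
  ...##|.  b3=0 t=1,i=10
  ...#.|#  b2=1 t=0,i=0
  ....#|.  b1=0 t=0,i=14
  .....|#  b0=1 t=4,i=6
  bits 00010111010010110101110101100101 = 390815077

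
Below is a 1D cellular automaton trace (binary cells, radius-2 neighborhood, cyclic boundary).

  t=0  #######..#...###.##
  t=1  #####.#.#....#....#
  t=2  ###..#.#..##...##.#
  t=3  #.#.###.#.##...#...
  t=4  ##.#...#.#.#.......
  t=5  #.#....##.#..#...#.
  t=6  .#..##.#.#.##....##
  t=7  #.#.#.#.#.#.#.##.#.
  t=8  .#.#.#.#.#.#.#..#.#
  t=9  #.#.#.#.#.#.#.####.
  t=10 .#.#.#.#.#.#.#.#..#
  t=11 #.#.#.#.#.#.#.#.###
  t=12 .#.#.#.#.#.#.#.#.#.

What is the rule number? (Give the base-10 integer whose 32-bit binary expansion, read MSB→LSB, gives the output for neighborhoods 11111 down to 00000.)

2483396322

  nb #####: next=#  (t=0,i=0, bit31=1)
  nb ####.: next=.  (t=0,i=5, bit30=0)
  nb ###.#: next=.  (t=0,i=15, bit29=0)
  nb ###..: next=#  (t=0,i=6, bit28=1)
  nb ##.##: next=.  (t=0,i=16, bit27=0)
  nb ##.#.: next=#  (t=1,i=5, bit26=1)
  nb ##..#: next=.  (t=0,i=7, bit25=0)
  nb ##...: next=.  (t=2,i=12, bit24=0)
  nb #.###: next=.  (t=0,i=17, bit23=0)
  nb #.##.: next=.  (t=3,i=10, bit22=0)
  nb #.#.#: next=.  (t=1,i=6, bit21=0)
  nb #.#..: next=.  (t=1,i=8, bit20=0)
  nb #..##: next=.  (t=2,i=9, bit19=0)
  nb #..#.: next=#  (t=0,i=8, bit18=1)
  nb #...#: next=.  (t=0,i=11, bit17=0)
  nb #....: next=#  (t=1,i=10, bit16=1)
  nb .####: next=#  (t=0,i=18, bit15=1)
  nb .###.: next=.  (t=0,i=14, bit14=0)
  nb .##.#: next=.  (t=2,i=16, bit13=0)
  nb .##..: next=#  (t=2,i=11, bit12=1)
  nb .#.##: next=#  (t=3,i=3, bit11=1)
  nb .#.#.: next=#  (t=1,i=7, bit10=1)
  nb .#..#: next=#  (t=2,i=8, bit9=1)
  nb .#...: next=.  (t=0,i=10, bit8=0)
  nb ..###: next=#  (t=0,i=13, bit7=1)
  nb ..##.: next=#  (t=2,i=10, bit6=1)
  nb ..#.#: next=#  (t=2,i=5, bit5=1)
  nb ..#..: next=.  (t=0,i=9, bit4=0)
  nb ...##: next=.  (t=0,i=12, bit3=0)
  nb ...#.: next=.  (t=1,i=12, bit2=0)
  nb ....#: next=#  (t=1,i=11, bit1=1)
  nb .....: next=.  (t=4,i=14, bit0=0)
  bits 10010100000001011001111011100010 = 2483396322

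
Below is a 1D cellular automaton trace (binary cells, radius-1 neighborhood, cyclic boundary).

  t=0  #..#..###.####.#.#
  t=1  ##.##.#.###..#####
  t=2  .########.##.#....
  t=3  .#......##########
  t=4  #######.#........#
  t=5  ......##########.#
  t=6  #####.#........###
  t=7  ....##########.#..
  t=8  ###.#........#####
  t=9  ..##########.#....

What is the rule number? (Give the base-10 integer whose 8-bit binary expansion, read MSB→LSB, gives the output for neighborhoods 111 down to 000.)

  nb ###: next=.  (t=0,i=7, bit7=0)
  nb ##.: next=#  (t=0,i=0, bit6=1)
  nb #.#: next=#  (t=0,i=9, bit5=1)
  nb #..: next=#  (t=0,i=1, bit4=1)
  nb .##: next=#  (t=0,i=6, bit3=1)
  nb .#.: next=#  (t=0,i=3, bit2=1)
  nb ..#: next=.  (t=0,i=2, bit1=0)
  nb ...: next=#  (t=2,i=15, bit0=1)
  bits 01111101 = 125

125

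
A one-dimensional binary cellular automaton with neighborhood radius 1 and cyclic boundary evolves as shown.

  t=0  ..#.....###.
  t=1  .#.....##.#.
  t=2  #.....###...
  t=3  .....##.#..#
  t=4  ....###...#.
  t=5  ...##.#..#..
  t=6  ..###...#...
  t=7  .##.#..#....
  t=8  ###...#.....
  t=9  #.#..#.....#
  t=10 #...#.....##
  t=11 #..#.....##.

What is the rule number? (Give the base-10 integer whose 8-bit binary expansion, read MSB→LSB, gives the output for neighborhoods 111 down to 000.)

  ###|.  b7=0 t=0,i=9
  ##.|#  b6=1 t=0,i=10
  #.#|.  b5=0 t=1,i=9
  #..|.  b4=0 t=0,i=3
  .##|#  b3=1 t=0,i=8
  .#.|.  b2=0 t=0,i=2
  ..#|#  b1=1 t=0,i=1
  ...|.  b0=0 t=0,i=0
  bits 01001010 = 74

74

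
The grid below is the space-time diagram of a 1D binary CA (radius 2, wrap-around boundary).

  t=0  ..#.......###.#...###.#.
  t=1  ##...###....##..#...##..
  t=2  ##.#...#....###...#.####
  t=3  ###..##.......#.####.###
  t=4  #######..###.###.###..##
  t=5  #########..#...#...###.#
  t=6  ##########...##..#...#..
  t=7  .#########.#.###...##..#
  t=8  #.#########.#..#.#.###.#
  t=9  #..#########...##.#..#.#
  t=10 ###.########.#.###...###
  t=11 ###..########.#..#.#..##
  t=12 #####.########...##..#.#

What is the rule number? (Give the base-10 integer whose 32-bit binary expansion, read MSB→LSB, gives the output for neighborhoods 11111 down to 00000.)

4132093029

  nb #####: next=#  (t=2,i=22, bit31=1)
  nb ####.: next=#  (t=2,i=0, bit30=1)
  nb ###.#: next=#  (t=0,i=12, bit29=1)
  nb ###..: next=#  (t=1,i=7, bit28=1)
  nb ##.##: next=.  (t=3,i=20, bit27=0)
  nb ##.#.: next=#  (t=0,i=13, bit26=1)
  nb ##..#: next=#  (t=1,i=14, bit25=1)
  nb ##...: next=.  (t=1,i=2, bit24=0)
  nb #.###: next=.  (t=2,i=20, bit23=0)
  nb #.##.: next=#  (t=8,i=23, bit22=1)
  nb #.#.#: next=.  (t=7,i=11, bit21=0)
  nb #.#..: next=.  (t=0,i=14, bit20=0)
  nb #..##: next=#  (t=1,i=23, bit19=1)
  nb #..#.: next=.  (t=1,i=15, bit18=0)
  nb #...#: next=#  (t=0,i=0, bit17=1)
  nb #....: next=.  (t=0,i=4, bit16=0)
  nb .####: next=#  (t=2,i=21, bit15=1)
  nb .###.: next=.  (t=0,i=11, bit14=0)
  nb .##.#: next=#  (t=8,i=0, bit13=1)
  nb .##..: next=#  (t=1,i=1, bit12=1)
  nb .#.##: next=#  (t=2,i=19, bit11=1)
  nb .#.#.: next=#  (t=8,i=16, bit10=1)
  nb .#..#: next=.  (t=6,i=22, bit9=0)
  nb .#...: next=.  (t=0,i=3, bit8=0)
  nb ..###: next=.  (t=0,i=10, bit7=0)
  nb ..##.: next=#  (t=1,i=0, bit6=1)
  nb ..#.#: next=#  (t=2,i=18, bit5=1)
  nb ..#..: next=.  (t=0,i=2, bit4=0)
  nb ...##: next=.  (t=0,i=9, bit3=0)
  nb ...#.: next=#  (t=0,i=1, bit2=1)
  nb ....#: next=.  (t=0,i=8, bit1=0)
  nb .....: next=#  (t=0,i=5, bit0=1)
  bits 11110110010010101011110001100101 = 4132093029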